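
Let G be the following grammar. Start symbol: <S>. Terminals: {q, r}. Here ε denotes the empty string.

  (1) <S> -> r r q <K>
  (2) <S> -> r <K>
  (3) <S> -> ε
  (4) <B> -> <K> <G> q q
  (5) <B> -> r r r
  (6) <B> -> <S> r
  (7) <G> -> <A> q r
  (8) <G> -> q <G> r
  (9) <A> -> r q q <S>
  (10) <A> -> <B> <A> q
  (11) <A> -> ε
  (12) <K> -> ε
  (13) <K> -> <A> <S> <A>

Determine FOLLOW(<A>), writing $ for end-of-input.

FIRST(<S>) = {ε, r}
FIRST(<B>) = {q, r}  (via <K> <G> q q, <S> r)
FIRST(<A>) = {ε, q, r}  (via <B> <A> q)
FIRST(<G>) = {q, r}  (via <A> q r)
FIRST(<K>) = {ε, q, r}  (via <A> <S> <A>)
FOLLOW(<S>) includes $ since <S> is the start symbol.
FOLLOW(<B>): in <A>-><B> <A> q, <B> is followed by <A> q with FIRST {q, r}. Thus FOLLOW(<B>) = {q, r}.
FOLLOW(<G>): in <B>-><K> <G> q q, <G> is followed by q q with FIRST {q}; in <G>->q <G> r, <G> is followed by r with FIRST {r}. Thus FOLLOW(<G>) = {q, r}.
FOLLOW(<S>): in <B>-><S> r, <S> is followed by r with FIRST {r}; in <A>->r q q <S>, the suffix after <S> is empty, so FOLLOW(<S>) ⊇ FOLLOW(<A>) = {$, q, r}; in <K>-><A> <S> <A>, <S> is followed by <A> with FIRST {ε, q, r}; in <K>-><A> <S> <A>, the suffix after <S> is nullable, so FOLLOW(<S>) ⊇ FOLLOW(<K>) = {$, q, r}. Thus FOLLOW(<S>) = {$, q, r}.
FOLLOW(<K>): in <S>->r r q <K>, the suffix after <K> is empty, so FOLLOW(<K>) ⊇ FOLLOW(<S>) = {$, q, r}; in <S>->r <K>, the suffix after <K> is empty, so FOLLOW(<K>) ⊇ FOLLOW(<S>) = {$, q, r}; in <B>-><K> <G> q q, <K> is followed by <G> q q with FIRST {q, r}. Thus FOLLOW(<K>) = {$, q, r}.
FOLLOW(<A>): in <G>-><A> q r, <A> is followed by q r with FIRST {q}; in <A>-><B> <A> q, <A> is followed by q with FIRST {q}; in <K>-><A> <S> <A> (occurrence 1), <A> is followed by <S> <A> with FIRST {ε, q, r}; in <K>-><A> <S> <A> (occurrence 1), the suffix after <A> is nullable, so FOLLOW(<A>) ⊇ FOLLOW(<K>) = {$, q, r}; in <K>-><A> <S> <A> (occurrence 2), the suffix after <A> is empty, so FOLLOW(<A>) ⊇ FOLLOW(<K>) = {$, q, r}. Thus FOLLOW(<A>) = {$, q, r}.

{$, q, r}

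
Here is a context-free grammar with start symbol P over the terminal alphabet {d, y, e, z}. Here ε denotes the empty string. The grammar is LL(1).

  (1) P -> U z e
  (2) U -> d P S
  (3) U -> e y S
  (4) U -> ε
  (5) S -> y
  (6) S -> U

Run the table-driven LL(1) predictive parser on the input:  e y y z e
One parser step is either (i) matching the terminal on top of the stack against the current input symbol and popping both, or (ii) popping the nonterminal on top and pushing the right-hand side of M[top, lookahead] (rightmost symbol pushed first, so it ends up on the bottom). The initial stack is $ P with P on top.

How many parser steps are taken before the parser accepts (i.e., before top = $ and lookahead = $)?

     Stack        Input        Action
  1  $ P          e y y z e $  expand P -> U z e
  2  $ e z U      e y y z e $  expand U -> e y S
  3  $ e z S y e  e y y z e $  match e
  4  $ e z S y    y y z e $    match y
  5  $ e z S      y z e $      expand S -> y
  6  $ e z y      y z e $      match y
  7  $ e z        z e $        match z
  8  $ e          e $          match e
Accept reached after 8 steps.

8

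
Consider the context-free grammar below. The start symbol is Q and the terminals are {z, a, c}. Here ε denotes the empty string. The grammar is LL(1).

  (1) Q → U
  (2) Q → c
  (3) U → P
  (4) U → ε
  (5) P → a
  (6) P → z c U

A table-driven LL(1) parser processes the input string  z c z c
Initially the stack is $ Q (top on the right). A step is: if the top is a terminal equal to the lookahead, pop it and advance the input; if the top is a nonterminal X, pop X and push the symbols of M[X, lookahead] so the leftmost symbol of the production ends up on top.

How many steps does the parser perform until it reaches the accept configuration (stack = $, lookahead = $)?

      Stack    Input      Action
   1  $ Q      z c z c $  expand Q → U
   2  $ U      z c z c $  expand U → P
   3  $ P      z c z c $  expand P → z c U
   4  $ U c z  z c z c $  match z
   5  $ U c    c z c $    match c
   6  $ U      z c $      expand U → P
   7  $ P      z c $      expand P → z c U
   8  $ U c z  z c $      match z
   9  $ U c    c $        match c
  10  $ U      $          expand U → ε
Accept reached after 10 steps.

10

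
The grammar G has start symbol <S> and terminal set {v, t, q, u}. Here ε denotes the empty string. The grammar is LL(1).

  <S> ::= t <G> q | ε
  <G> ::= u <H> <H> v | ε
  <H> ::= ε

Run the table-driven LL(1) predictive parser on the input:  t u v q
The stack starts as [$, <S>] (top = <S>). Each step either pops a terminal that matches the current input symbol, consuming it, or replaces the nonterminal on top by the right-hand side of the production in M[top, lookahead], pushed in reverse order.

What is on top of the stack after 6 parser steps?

step 1: stack=$ <S>  input=t u v q $  — expand <S> ::= t <G> q
step 2: stack=$ q <G> t  input=t u v q $  — match t
step 3: stack=$ q <G>  input=u v q $  — expand <G> ::= u <H> <H> v
step 4: stack=$ q v <H> <H> u  input=u v q $  — match u
step 5: stack=$ q v <H> <H>  input=v q $  — expand <H> ::= ε
step 6: stack=$ q v <H>  input=v q $  — expand <H> ::= ε
Stack after step 6: $ q v (top = v).

v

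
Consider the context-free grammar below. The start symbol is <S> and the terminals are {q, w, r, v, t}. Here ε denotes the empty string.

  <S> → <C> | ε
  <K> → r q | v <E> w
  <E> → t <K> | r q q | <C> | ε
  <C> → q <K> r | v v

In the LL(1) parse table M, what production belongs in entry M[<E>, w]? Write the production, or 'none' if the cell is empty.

<E> → ε

FIRST(<K>): from <K>→r q we get {r}; from <K>→v <E> w we get {v}. So FIRST(<K>) = {r, v}.
FIRST(<C>): from <C>→q <K> r we get {q}; from <C>→v v we get {v}. So FIRST(<C>) = {q, v}.
FIRST(<S>): from <S>→<C> we get {q, v}; from <S>→ε we get {ε}. So FIRST(<S>) = {ε, q, v}.
FIRST(<E>): from <E>→t <K> we get {t}; from <E>→r q q we get {r}; from <E>→<C> we get {q, v}; from <E>→ε we get {ε}. So FIRST(<E>) = {ε, q, r, t, v}.
FOLLOW(<S>) includes $ since <S> is the start symbol.
FOLLOW(<E>): in <K>→v <E> w, <E> is followed by w with FIRST {w}. Thus FOLLOW(<E>) = {w}.
For <E> → t <K>: FIRST(t <K>) = {t}, so it goes in M[<E>, t] for t ∈ {t}.
For <E> → r q q: FIRST(r q q) = {r}, so it goes in M[<E>, t] for t ∈ {r}.
For <E> → <C>: FIRST(<C>) = {q, v}, so it goes in M[<E>, t] for t ∈ {q, v}.
For <E> → ε: FIRST(ε) = {ε}, so it goes in M[<E>, t] for t ∈ {}; since ε ∈ FIRST, also for every t ∈ FOLLOW(<E>) = {w}.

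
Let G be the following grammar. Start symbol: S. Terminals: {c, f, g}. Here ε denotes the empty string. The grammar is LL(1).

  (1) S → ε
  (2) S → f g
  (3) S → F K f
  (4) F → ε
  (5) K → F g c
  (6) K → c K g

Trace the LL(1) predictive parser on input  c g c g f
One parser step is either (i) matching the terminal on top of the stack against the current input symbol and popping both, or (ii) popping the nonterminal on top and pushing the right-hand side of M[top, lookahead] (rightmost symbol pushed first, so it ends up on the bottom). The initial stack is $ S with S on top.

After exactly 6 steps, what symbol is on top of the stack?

     Stack        Input        Action
  1  $ S          c g c g f $  expand S → F K f
  2  $ f K F      c g c g f $  expand F → ε
  3  $ f K        c g c g f $  expand K → c K g
  4  $ f g K c    c g c g f $  match c
  5  $ f g K      g c g f $    expand K → F g c
  6  $ f g c g F  g c g f $    expand F → ε
Stack after step 6: $ f g c g (top = g).

g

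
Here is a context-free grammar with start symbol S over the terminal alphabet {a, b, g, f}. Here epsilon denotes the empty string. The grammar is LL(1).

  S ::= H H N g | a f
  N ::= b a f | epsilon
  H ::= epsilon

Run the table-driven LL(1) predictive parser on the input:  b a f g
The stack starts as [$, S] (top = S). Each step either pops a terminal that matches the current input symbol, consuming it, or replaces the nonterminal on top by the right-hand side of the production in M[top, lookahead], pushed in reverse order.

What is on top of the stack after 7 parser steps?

step 1: stack=$ S  input=b a f g $  — expand S ::= H H N g
step 2: stack=$ g N H H  input=b a f g $  — expand H ::= epsilon
step 3: stack=$ g N H  input=b a f g $  — expand H ::= epsilon
step 4: stack=$ g N  input=b a f g $  — expand N ::= b a f
step 5: stack=$ g f a b  input=b a f g $  — match b
step 6: stack=$ g f a  input=a f g $  — match a
step 7: stack=$ g f  input=f g $  — match f
Stack after step 7: $ g (top = g).

g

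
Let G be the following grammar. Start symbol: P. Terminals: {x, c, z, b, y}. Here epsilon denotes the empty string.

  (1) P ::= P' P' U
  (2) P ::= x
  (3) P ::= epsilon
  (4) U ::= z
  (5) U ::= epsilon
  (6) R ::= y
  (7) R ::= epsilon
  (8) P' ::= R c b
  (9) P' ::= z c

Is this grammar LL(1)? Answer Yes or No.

FIRST(P) = {epsilon, c, x, y, z}
FIRST(U) = {epsilon, z}
FIRST(R) = {epsilon, y}
FIRST(P') = {c, y, z}
FOLLOW(P) = {$}
FOLLOW(U) = {$}
FOLLOW(R) = {c}
FOLLOW(P') = {$, c, y, z}
Each cell of M receives at most one production.

Yes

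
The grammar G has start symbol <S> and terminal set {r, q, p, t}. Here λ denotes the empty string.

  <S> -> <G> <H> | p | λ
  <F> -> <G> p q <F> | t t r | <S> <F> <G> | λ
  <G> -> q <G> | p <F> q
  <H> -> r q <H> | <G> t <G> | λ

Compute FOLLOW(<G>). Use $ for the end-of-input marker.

{$, p, q, r, t}

FIRST(<G>): from <G>->q <G> we get {q}; from <G>->p <F> q we get {p}. So FIRST(<G>) = {p, q}.
FIRST(<S>): from <S>-><G> <H> we get {p, q}; from <S>->p we get {p}; from <S>->λ we get {λ}. So FIRST(<S>) = {λ, p, q}.
FIRST(<H>): from <H>->r q <H> we get {r}; from <H>-><G> t <G> we get {p, q}; from <H>->λ we get {λ}. So FIRST(<H>) = {λ, p, q, r}.
FIRST(<F>): from <F>-><G> p q <F> we get {p, q}; from <F>->t t r we get {t}; from <F>-><S> <F> <G> we get {p, q, t}; from <F>->λ we get {λ}. So FIRST(<F>) = {λ, p, q, t}.
FOLLOW(<S>) includes $ since <S> is the start symbol.
FOLLOW(<S>): in <F>-><S> <F> <G>, <S> is followed by <F> <G> with FIRST {p, q, t}. Thus FOLLOW(<S>) = {$, p, q, t}.
FOLLOW(<F>): in <F>-><G> p q <F>, the suffix after <F> is empty (adds nothing new); in <F>-><S> <F> <G>, <F> is followed by <G> with FIRST {p, q}; in <G>->p <F> q, <F> is followed by q with FIRST {q}. Thus FOLLOW(<F>) = {p, q}.
FOLLOW(<H>): in <S>-><G> <H>, the suffix after <H> is empty, so FOLLOW(<H>) ⊇ FOLLOW(<S>) = {$, p, q, t}; in <H>->r q <H>, the suffix after <H> is empty (adds nothing new). Thus FOLLOW(<H>) = {$, p, q, t}.
FOLLOW(<G>): in <S>-><G> <H>, <G> is followed by <H> with FIRST {λ, p, q, r}; in <S>-><G> <H>, the suffix after <G> is nullable, so FOLLOW(<G>) ⊇ FOLLOW(<S>) = {$, p, q, t}; in <F>-><G> p q <F>, <G> is followed by p q <F> with FIRST {p}; in <F>-><S> <F> <G>, the suffix after <G> is empty, so FOLLOW(<G>) ⊇ FOLLOW(<F>) = {p, q}; in <G>->q <G>, the suffix after <G> is empty (adds nothing new); in <H>-><G> t <G> (occurrence 1), <G> is followed by t <G> with FIRST {t}; in <H>-><G> t <G> (occurrence 2), the suffix after <G> is empty, so FOLLOW(<G>) ⊇ FOLLOW(<H>) = {$, p, q, t}. Thus FOLLOW(<G>) = {$, p, q, r, t}.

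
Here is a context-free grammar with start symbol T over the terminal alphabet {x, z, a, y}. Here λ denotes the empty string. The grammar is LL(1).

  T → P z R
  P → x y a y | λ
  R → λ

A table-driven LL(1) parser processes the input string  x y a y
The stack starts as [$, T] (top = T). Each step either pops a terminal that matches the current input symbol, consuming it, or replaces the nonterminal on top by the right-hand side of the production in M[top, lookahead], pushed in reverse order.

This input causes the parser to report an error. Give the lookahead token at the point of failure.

$

     Stack          Input      Action
  1  $ T            x y a y $  expand T → P z R
  2  $ R z P        x y a y $  expand P → x y a y
  3  $ R z y a y x  x y a y $  match x
  4  $ R z y a y    y a y $    match y
  5  $ R z y a      a y $      match a
  6  $ R z y        y $        match y
  7  $ R z          $          error: top is terminal z but lookahead is $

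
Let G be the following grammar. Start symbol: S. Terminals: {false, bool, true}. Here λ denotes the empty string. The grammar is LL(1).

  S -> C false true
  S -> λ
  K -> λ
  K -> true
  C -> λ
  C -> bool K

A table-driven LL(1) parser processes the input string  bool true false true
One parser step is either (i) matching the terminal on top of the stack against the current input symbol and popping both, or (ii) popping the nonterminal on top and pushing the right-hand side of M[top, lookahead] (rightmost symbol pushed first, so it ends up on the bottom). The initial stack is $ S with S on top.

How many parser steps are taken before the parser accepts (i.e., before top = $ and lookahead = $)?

7

step 1: stack=$ S  input=bool true false true $  — expand S -> C false true
step 2: stack=$ true false C  input=bool true false true $  — expand C -> bool K
step 3: stack=$ true false K bool  input=bool true false true $  — match bool
step 4: stack=$ true false K  input=true false true $  — expand K -> true
step 5: stack=$ true false true  input=true false true $  — match true
step 6: stack=$ true false  input=false true $  — match false
step 7: stack=$ true  input=true $  — match true
Accept reached after 7 steps.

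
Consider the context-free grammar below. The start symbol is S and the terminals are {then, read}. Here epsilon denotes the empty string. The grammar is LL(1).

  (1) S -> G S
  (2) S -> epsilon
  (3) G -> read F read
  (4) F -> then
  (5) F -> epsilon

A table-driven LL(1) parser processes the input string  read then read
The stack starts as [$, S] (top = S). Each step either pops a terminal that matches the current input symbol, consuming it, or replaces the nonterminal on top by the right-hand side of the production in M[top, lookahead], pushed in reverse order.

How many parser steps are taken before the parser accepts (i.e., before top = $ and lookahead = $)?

step 1: stack=$ S  input=read then read $  — expand S -> G S
step 2: stack=$ S G  input=read then read $  — expand G -> read F read
step 3: stack=$ S read F read  input=read then read $  — match read
step 4: stack=$ S read F  input=then read $  — expand F -> then
step 5: stack=$ S read then  input=then read $  — match then
step 6: stack=$ S read  input=read $  — match read
step 7: stack=$ S  input=$  — expand S -> epsilon
Accept reached after 7 steps.

7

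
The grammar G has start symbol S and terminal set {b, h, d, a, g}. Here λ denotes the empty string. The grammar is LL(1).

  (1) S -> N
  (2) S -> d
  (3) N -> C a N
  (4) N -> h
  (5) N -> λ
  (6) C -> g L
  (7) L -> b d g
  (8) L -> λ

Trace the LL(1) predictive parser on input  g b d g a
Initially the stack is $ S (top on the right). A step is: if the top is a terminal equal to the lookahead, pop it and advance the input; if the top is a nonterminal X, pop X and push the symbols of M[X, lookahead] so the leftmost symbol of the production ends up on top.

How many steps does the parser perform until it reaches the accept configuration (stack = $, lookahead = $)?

      Stack        Input        Action
   1  $ S          g b d g a $  expand S -> N
   2  $ N          g b d g a $  expand N -> C a N
   3  $ N a C      g b d g a $  expand C -> g L
   4  $ N a L g    g b d g a $  match g
   5  $ N a L      b d g a $    expand L -> b d g
   6  $ N a g d b  b d g a $    match b
   7  $ N a g d    d g a $      match d
   8  $ N a g      g a $        match g
   9  $ N a        a $          match a
  10  $ N          $            expand N -> λ
Accept reached after 10 steps.

10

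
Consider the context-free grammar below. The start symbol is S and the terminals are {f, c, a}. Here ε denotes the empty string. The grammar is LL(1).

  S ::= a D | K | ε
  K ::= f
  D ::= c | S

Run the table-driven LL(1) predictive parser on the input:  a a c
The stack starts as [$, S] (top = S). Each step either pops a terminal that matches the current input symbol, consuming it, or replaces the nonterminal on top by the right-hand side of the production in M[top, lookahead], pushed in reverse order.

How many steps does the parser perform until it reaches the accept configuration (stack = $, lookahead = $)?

7

step 1: stack=$ S  input=a a c $  — expand S ::= a D
step 2: stack=$ D a  input=a a c $  — match a
step 3: stack=$ D  input=a c $  — expand D ::= S
step 4: stack=$ S  input=a c $  — expand S ::= a D
step 5: stack=$ D a  input=a c $  — match a
step 6: stack=$ D  input=c $  — expand D ::= c
step 7: stack=$ c  input=c $  — match c
Accept reached after 7 steps.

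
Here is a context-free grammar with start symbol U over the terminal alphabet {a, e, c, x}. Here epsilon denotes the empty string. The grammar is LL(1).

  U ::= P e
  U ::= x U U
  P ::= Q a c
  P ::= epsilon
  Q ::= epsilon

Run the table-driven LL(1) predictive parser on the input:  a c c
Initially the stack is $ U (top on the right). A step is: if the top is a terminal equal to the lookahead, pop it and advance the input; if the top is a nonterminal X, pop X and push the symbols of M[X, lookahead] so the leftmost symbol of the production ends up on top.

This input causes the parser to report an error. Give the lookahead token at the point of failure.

c

step 1: stack=$ U  input=a c c $  — expand U ::= P e
step 2: stack=$ e P  input=a c c $  — expand P ::= Q a c
step 3: stack=$ e c a Q  input=a c c $  — expand Q ::= epsilon
step 4: stack=$ e c a  input=a c c $  — match a
step 5: stack=$ e c  input=c c $  — match c
step 6: stack=$ e  input=c $  — error: top is terminal e but lookahead is c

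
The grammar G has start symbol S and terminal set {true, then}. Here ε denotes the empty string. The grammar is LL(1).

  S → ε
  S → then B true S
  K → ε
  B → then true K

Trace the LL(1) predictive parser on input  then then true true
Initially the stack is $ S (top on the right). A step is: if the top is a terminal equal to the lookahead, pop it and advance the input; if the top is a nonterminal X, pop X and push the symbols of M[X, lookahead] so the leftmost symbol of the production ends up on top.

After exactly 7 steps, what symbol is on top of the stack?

S

     Stack                 Input                  Action
  1  $ S                   then then true true $  expand S → then B true S
  2  $ S true B then       then then true true $  match then
  3  $ S true B            then true true $       expand B → then true K
  4  $ S true K true then  then true true $       match then
  5  $ S true K true       true true $            match true
  6  $ S true K            true $                 expand K → ε
  7  $ S true              true $                 match true
Stack after step 7: $ S (top = S).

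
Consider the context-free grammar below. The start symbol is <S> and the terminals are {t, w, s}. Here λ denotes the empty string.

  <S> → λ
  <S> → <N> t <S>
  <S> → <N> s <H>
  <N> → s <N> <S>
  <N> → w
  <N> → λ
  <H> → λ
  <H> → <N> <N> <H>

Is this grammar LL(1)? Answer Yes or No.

No

FIRST(<S>) = {λ, s, t, w}
FIRST(<N>) = {λ, s, w}
FIRST(<H>) = {λ, s, w}
FOLLOW(<S>) = {$, s, t, w}
FOLLOW(<N>) = {$, s, t, w}
FOLLOW(<H>) = {$, s, t, w}
Cell M[<H>, $] receives both <H> → λ and <H> → <N> <N> <H> — the grammar is not LL(1).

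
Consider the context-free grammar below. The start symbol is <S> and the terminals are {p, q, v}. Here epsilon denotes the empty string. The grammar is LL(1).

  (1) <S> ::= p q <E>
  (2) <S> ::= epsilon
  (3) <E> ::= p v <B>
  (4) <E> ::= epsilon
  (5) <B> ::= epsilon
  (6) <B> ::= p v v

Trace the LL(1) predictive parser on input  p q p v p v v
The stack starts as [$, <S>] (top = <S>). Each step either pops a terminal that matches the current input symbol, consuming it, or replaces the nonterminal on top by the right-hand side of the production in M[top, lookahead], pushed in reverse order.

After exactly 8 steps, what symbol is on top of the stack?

v

     Stack      Input            Action
  1  $ <S>      p q p v p v v $  expand <S> ::= p q <E>
  2  $ <E> q p  p q p v p v v $  match p
  3  $ <E> q    q p v p v v $    match q
  4  $ <E>      p v p v v $      expand <E> ::= p v <B>
  5  $ <B> v p  p v p v v $      match p
  6  $ <B> v    v p v v $        match v
  7  $ <B>      p v v $          expand <B> ::= p v v
  8  $ v v p    p v v $          match p
Stack after step 8: $ v v (top = v).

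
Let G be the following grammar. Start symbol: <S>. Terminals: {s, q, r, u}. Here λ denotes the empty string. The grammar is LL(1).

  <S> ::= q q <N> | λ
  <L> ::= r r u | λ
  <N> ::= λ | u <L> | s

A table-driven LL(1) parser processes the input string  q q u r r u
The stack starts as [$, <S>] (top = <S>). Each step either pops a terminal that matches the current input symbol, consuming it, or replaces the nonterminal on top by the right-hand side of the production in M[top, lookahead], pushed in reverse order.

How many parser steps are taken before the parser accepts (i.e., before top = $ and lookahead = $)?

9

step 1: stack=$ <S>  input=q q u r r u $  — expand <S> ::= q q <N>
step 2: stack=$ <N> q q  input=q q u r r u $  — match q
step 3: stack=$ <N> q  input=q u r r u $  — match q
step 4: stack=$ <N>  input=u r r u $  — expand <N> ::= u <L>
step 5: stack=$ <L> u  input=u r r u $  — match u
step 6: stack=$ <L>  input=r r u $  — expand <L> ::= r r u
step 7: stack=$ u r r  input=r r u $  — match r
step 8: stack=$ u r  input=r u $  — match r
step 9: stack=$ u  input=u $  — match u
Accept reached after 9 steps.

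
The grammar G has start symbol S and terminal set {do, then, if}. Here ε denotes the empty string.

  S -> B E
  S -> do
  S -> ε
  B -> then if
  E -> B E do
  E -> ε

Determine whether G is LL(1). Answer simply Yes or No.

Yes

FIRST(S) = {ε, do, then}
FIRST(B) = {then}
FIRST(E) = {ε, then}
FOLLOW(S) = {$}
FOLLOW(B) = {$, do, then}
FOLLOW(E) = {$, do}
Each cell of M receives at most one production.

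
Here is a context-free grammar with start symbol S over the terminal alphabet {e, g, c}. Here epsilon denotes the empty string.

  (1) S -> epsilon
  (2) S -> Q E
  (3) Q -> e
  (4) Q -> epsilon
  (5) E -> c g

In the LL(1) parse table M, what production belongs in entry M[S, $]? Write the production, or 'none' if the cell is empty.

FIRST(Q): from Q->e we get {e}; from Q->epsilon we get {epsilon}. So FIRST(Q) = {epsilon, e}.
FIRST(E): from E->c g we get {c}. So FIRST(E) = {c}.
FIRST(S): from S->epsilon we get {epsilon}; from S->Q E we get {c, e}. So FIRST(S) = {epsilon, c, e}.
FOLLOW(S) includes $ since S is the start symbol.
FOLLOW(S): S appears on no right-hand side. Thus FOLLOW(S) = {$}.
For S -> epsilon: FIRST(epsilon) = {epsilon}, so it goes in M[S, t] for t ∈ {}; since epsilon ∈ FIRST, also for every t ∈ FOLLOW(S) = {$}.
For S -> Q E: FIRST(Q E) = {c, e}, so it goes in M[S, t] for t ∈ {c, e}.

S -> epsilon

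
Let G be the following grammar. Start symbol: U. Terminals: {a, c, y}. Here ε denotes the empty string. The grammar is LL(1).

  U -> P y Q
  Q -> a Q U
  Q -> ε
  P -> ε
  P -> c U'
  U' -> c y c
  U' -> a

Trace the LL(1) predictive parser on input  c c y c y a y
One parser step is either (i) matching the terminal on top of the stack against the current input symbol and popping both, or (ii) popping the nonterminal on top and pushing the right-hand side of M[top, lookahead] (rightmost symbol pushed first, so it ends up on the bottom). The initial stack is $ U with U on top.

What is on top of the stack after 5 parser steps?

y

     Stack        Input            Action
  1  $ U          c c y c y a y $  expand U -> P y Q
  2  $ Q y P      c c y c y a y $  expand P -> c U'
  3  $ Q y U' c   c c y c y a y $  match c
  4  $ Q y U'     c y c y a y $    expand U' -> c y c
  5  $ Q y c y c  c y c y a y $    match c
Stack after step 5: $ Q y c y (top = y).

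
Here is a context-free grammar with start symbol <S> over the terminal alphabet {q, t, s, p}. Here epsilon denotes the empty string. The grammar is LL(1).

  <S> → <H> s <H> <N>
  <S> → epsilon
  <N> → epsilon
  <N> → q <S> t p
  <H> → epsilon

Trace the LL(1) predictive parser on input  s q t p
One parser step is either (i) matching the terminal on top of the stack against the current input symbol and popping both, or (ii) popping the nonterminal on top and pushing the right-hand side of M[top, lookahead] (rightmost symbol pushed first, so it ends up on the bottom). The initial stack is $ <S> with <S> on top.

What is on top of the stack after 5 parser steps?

q

step 1: stack=$ <S>  input=s q t p $  — expand <S> → <H> s <H> <N>
step 2: stack=$ <N> <H> s <H>  input=s q t p $  — expand <H> → epsilon
step 3: stack=$ <N> <H> s  input=s q t p $  — match s
step 4: stack=$ <N> <H>  input=q t p $  — expand <H> → epsilon
step 5: stack=$ <N>  input=q t p $  — expand <N> → q <S> t p
Stack after step 5: $ p t <S> q (top = q).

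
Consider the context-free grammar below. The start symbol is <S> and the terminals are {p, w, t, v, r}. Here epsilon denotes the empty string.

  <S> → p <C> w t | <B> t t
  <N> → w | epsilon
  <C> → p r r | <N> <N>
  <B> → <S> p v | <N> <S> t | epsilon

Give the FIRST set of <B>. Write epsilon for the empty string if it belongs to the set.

{epsilon, p, t, w}

FIRST(<N>) = {epsilon, w}
FIRST(<C>) = {epsilon, p, w}  (via <N> <N>)
FIRST(<S>) = {p, t, w}  (via <B> t t)
FIRST(<B>) = {epsilon, p, t, w}  (via <S> p v, <N> <S> t)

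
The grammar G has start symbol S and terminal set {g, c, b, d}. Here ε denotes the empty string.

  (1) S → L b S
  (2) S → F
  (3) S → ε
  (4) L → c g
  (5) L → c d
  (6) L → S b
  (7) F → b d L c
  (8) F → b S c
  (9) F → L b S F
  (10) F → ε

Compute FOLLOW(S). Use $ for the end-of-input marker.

FIRST(S) = {ε, b, c}  (via L b S, F)
FIRST(L) = {b, c}  (via S b)
FIRST(F) = {ε, b, c}  (via L b S F)
FOLLOW(S) includes $ since S is the start symbol.
FOLLOW(L): in S→L b S, L is followed by b S with FIRST {b}; in F→b d L c, L is followed by c with FIRST {c}; in F→L b S F, L is followed by b S F with FIRST {b}. Thus FOLLOW(L) = {b, c}.
FOLLOW(S): in S→L b S, the suffix after S is empty (adds nothing new); in L→S b, S is followed by b with FIRST {b}; in F→b S c, S is followed by c with FIRST {c}; in F→L b S F, S is followed by F with FIRST {ε, b, c}; in F→L b S F, the suffix after S is nullable, so FOLLOW(S) ⊇ FOLLOW(F) = {$, b, c}. Thus FOLLOW(S) = {$, b, c}.
FOLLOW(F): in S→F, the suffix after F is empty, so FOLLOW(F) ⊇ FOLLOW(S) = {$, b, c}; in F→L b S F, the suffix after F is empty (adds nothing new). Thus FOLLOW(F) = {$, b, c}.

{$, b, c}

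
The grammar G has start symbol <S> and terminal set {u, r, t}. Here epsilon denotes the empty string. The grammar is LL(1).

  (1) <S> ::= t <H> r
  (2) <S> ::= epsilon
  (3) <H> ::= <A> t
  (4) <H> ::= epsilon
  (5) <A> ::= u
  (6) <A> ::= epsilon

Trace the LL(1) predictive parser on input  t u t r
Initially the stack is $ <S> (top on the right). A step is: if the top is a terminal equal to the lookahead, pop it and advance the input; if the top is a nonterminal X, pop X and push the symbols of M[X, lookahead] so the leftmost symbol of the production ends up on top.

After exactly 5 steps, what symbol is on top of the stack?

     Stack      Input      Action
  1  $ <S>      t u t r $  expand <S> ::= t <H> r
  2  $ r <H> t  t u t r $  match t
  3  $ r <H>    u t r $    expand <H> ::= <A> t
  4  $ r t <A>  u t r $    expand <A> ::= u
  5  $ r t u    u t r $    match u
Stack after step 5: $ r t (top = t).

t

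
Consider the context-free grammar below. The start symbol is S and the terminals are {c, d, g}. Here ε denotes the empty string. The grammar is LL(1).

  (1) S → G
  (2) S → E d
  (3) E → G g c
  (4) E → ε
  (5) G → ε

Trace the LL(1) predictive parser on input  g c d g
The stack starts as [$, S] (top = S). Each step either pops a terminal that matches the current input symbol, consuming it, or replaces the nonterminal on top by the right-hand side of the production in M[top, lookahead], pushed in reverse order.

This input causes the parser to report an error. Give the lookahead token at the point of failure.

g

     Stack      Input      Action
  1  $ S        g c d g $  expand S → E d
  2  $ d E      g c d g $  expand E → G g c
  3  $ d c g G  g c d g $  expand G → ε
  4  $ d c g    g c d g $  match g
  5  $ d c      c d g $    match c
  6  $ d        d g $      match d
  7  $          g $        error: stack empty but input remains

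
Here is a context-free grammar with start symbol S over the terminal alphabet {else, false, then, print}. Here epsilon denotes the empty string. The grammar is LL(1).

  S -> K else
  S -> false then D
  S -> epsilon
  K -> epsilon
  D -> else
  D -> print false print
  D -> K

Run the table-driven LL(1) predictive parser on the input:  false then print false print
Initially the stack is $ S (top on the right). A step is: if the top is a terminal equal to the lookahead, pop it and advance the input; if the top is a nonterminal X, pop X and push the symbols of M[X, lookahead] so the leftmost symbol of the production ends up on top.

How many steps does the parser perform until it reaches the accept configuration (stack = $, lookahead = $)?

     Stack                Input                           Action
  1  $ S                  false then print false print $  expand S -> false then D
  2  $ D then false       false then print false print $  match false
  3  $ D then             then print false print $        match then
  4  $ D                  print false print $             expand D -> print false print
  5  $ print false print  print false print $             match print
  6  $ print false        false print $                   match false
  7  $ print              print $                         match print
Accept reached after 7 steps.

7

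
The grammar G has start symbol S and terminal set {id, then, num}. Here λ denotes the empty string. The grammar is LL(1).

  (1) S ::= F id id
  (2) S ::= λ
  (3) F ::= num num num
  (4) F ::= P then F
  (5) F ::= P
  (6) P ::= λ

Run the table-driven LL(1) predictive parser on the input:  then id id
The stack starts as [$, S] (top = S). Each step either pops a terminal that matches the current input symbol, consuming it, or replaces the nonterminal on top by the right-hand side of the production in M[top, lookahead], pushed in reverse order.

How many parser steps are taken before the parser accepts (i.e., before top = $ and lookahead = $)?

     Stack             Input         Action
  1  $ S               then id id $  expand S ::= F id id
  2  $ id id F         then id id $  expand F ::= P then F
  3  $ id id F then P  then id id $  expand P ::= λ
  4  $ id id F then    then id id $  match then
  5  $ id id F         id id $       expand F ::= P
  6  $ id id P         id id $       expand P ::= λ
  7  $ id id           id id $       match id
  8  $ id              id $          match id
Accept reached after 8 steps.

8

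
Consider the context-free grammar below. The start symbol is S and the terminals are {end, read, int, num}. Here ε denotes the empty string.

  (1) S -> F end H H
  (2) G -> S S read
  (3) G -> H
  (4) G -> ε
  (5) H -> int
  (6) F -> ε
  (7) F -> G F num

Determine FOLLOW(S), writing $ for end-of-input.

FIRST(H): from H->int we get {int}. So FIRST(H) = {int}.
FIRST(S): from S->F end H H we get {end, int, num}. So FIRST(S) = {end, int, num}.
FIRST(G): from G->S S read we get {end, int, num}; from G->H we get {int}; from G->ε we get {ε}. So FIRST(G) = {ε, end, int, num}.
FIRST(F): from F->ε we get {ε}; from F->G F num we get {end, int, num}. So FIRST(F) = {ε, end, int, num}.
FOLLOW(S) includes $ since S is the start symbol.
FOLLOW(S): in G->S S read (occurrence 1), S is followed by S read with FIRST {end, int, num}; in G->S S read (occurrence 2), S is followed by read with FIRST {read}. Thus FOLLOW(S) = {$, end, int, num, read}.
FOLLOW(G): in F->G F num, G is followed by F num with FIRST {end, int, num}. Thus FOLLOW(G) = {end, int, num}.
FOLLOW(H): in S->F end H H (occurrence 1), H is followed by H with FIRST {int}; in S->F end H H (occurrence 2), the suffix after H is empty, so FOLLOW(H) ⊇ FOLLOW(S) = {$, end, int, num, read}; in G->H, the suffix after H is empty, so FOLLOW(H) ⊇ FOLLOW(G) = {end, int, num}. Thus FOLLOW(H) = {$, end, int, num, read}.
FOLLOW(F): in S->F end H H, F is followed by end H H with FIRST {end}; in F->G F num, F is followed by num with FIRST {num}. Thus FOLLOW(F) = {end, num}.

{$, end, int, num, read}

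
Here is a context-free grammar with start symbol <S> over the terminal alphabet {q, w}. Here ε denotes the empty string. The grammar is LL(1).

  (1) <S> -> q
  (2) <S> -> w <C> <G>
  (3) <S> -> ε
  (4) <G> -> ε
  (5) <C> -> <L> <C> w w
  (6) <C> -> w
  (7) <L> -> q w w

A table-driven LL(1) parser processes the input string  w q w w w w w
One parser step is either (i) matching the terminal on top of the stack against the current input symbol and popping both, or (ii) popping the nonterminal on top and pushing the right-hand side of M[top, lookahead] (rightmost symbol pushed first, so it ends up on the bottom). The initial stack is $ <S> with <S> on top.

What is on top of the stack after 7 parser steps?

step 1: stack=$ <S>  input=w q w w w w w $  — expand <S> -> w <C> <G>
step 2: stack=$ <G> <C> w  input=w q w w w w w $  — match w
step 3: stack=$ <G> <C>  input=q w w w w w $  — expand <C> -> <L> <C> w w
step 4: stack=$ <G> w w <C> <L>  input=q w w w w w $  — expand <L> -> q w w
step 5: stack=$ <G> w w <C> w w q  input=q w w w w w $  — match q
step 6: stack=$ <G> w w <C> w w  input=w w w w w $  — match w
step 7: stack=$ <G> w w <C> w  input=w w w w $  — match w
Stack after step 7: $ <G> w w <C> (top = <C>).

<C>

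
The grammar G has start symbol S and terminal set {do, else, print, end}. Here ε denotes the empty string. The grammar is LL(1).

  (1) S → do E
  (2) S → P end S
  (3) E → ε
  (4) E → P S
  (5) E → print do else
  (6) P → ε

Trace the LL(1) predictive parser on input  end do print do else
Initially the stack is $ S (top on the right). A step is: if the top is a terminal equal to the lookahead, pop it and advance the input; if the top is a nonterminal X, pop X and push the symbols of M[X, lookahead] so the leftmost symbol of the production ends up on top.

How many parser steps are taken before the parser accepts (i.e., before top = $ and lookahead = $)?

     Stack            Input                   Action
  1  $ S              end do print do else $  expand S → P end S
  2  $ S end P        end do print do else $  expand P → ε
  3  $ S end          end do print do else $  match end
  4  $ S              do print do else $      expand S → do E
  5  $ E do           do print do else $      match do
  6  $ E              print do else $         expand E → print do else
  7  $ else do print  print do else $         match print
  8  $ else do        do else $               match do
  9  $ else           else $                  match else
Accept reached after 9 steps.

9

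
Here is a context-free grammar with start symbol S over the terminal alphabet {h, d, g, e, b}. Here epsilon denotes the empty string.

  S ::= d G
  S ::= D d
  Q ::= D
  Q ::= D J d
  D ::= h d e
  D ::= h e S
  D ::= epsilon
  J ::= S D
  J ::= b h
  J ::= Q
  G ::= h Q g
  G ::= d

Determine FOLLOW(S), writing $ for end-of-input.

{$, b, d, g, h}

FIRST(D): from D::=h d e we get {h}; from D::=h e S we get {h}; from D::=epsilon we get {epsilon}. So FIRST(D) = {epsilon, h}.
FIRST(G): from G::=h Q g we get {h}; from G::=d we get {d}. So FIRST(G) = {d, h}.
FIRST(S): from S::=d G we get {d}; from S::=D d we get {d, h}. So FIRST(S) = {d, h}.
FIRST(Q): from Q::=D we get {epsilon, h}; from Q::=D J d we get {b, d, h}. So FIRST(Q) = {epsilon, b, d, h}.
FIRST(J): from J::=S D we get {d, h}; from J::=b h we get {b}; from J::=Q we get {epsilon, b, d, h}. So FIRST(J) = {epsilon, b, d, h}.
FOLLOW(S) includes $ since S is the start symbol.
FOLLOW(J): in Q::=D J d, J is followed by d with FIRST {d}. Thus FOLLOW(J) = {d}.
FOLLOW(Q): in J::=Q, the suffix after Q is empty, so FOLLOW(Q) ⊇ FOLLOW(J) = {d}; in G::=h Q g, Q is followed by g with FIRST {g}. Thus FOLLOW(Q) = {d, g}.
FOLLOW(D): in S::=D d, D is followed by d with FIRST {d}; in Q::=D, the suffix after D is empty, so FOLLOW(D) ⊇ FOLLOW(Q) = {d, g}; in Q::=D J d, D is followed by J d with FIRST {b, d, h}; in J::=S D, the suffix after D is empty, so FOLLOW(D) ⊇ FOLLOW(J) = {d}. Thus FOLLOW(D) = {b, d, g, h}.
FOLLOW(S): in D::=h e S, the suffix after S is empty, so FOLLOW(S) ⊇ FOLLOW(D) = {b, d, g, h}; in J::=S D, S is followed by D with FIRST {epsilon, h}; in J::=S D, the suffix after S is nullable, so FOLLOW(S) ⊇ FOLLOW(J) = {d}. Thus FOLLOW(S) = {$, b, d, g, h}.
FOLLOW(G): in S::=d G, the suffix after G is empty, so FOLLOW(G) ⊇ FOLLOW(S) = {$, b, d, g, h}. Thus FOLLOW(G) = {$, b, d, g, h}.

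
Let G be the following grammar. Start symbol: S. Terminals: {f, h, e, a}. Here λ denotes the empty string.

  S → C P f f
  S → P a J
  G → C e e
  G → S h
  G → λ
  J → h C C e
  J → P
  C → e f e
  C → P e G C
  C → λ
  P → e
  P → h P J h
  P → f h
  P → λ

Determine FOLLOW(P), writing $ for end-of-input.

FIRST(P): from P→e we get {e}; from P→h P J h we get {h}; from P→f h we get {f}; from P→λ we get {λ}. So FIRST(P) = {λ, e, f, h}.
FIRST(J): from J→h C C e we get {h}; from J→P we get {λ, e, f, h}. So FIRST(J) = {λ, e, f, h}.
FIRST(C): from C→e f e we get {e}; from C→P e G C we get {e, f, h}; from C→λ we get {λ}. So FIRST(C) = {λ, e, f, h}.
FIRST(S): from S→C P f f we get {e, f, h}; from S→P a J we get {a, e, f, h}. So FIRST(S) = {a, e, f, h}.
FIRST(G): from G→C e e we get {e, f, h}; from G→S h we get {a, e, f, h}; from G→λ we get {λ}. So FIRST(G) = {λ, a, e, f, h}.
FOLLOW(S) includes $ since S is the start symbol.
FOLLOW(S): in G→S h, S is followed by h with FIRST {h}. Thus FOLLOW(S) = {$, h}.
FOLLOW(J): in S→P a J, the suffix after J is empty, so FOLLOW(J) ⊇ FOLLOW(S) = {$, h}; in P→h P J h, J is followed by h with FIRST {h}. Thus FOLLOW(J) = {$, h}.
FOLLOW(C): in S→C P f f, C is followed by P f f with FIRST {e, f, h}; in G→C e e, C is followed by e e with FIRST {e}; in J→h C C e (occurrence 1), C is followed by C e with FIRST {e, f, h}; in J→h C C e (occurrence 2), C is followed by e with FIRST {e}; in C→P e G C, the suffix after C is empty (adds nothing new). Thus FOLLOW(C) = {e, f, h}.
FOLLOW(G): in C→P e G C, G is followed by C with FIRST {λ, e, f, h}; in C→P e G C, the suffix after G is nullable, so FOLLOW(G) ⊇ FOLLOW(C) = {e, f, h}. Thus FOLLOW(G) = {e, f, h}.
FOLLOW(P): in S→C P f f, P is followed by f f with FIRST {f}; in S→P a J, P is followed by a J with FIRST {a}; in J→P, the suffix after P is empty, so FOLLOW(P) ⊇ FOLLOW(J) = {$, h}; in C→P e G C, P is followed by e G C with FIRST {e}; in P→h P J h, P is followed by J h with FIRST {e, f, h}. Thus FOLLOW(P) = {$, a, e, f, h}.

{$, a, e, f, h}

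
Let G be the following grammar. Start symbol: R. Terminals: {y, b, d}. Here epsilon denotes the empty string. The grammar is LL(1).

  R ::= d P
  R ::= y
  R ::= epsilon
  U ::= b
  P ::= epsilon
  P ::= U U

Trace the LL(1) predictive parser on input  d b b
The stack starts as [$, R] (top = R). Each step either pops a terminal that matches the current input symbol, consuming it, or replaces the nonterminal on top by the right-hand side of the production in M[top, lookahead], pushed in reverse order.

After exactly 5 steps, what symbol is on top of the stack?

U

     Stack  Input    Action
  1  $ R    d b b $  expand R ::= d P
  2  $ P d  d b b $  match d
  3  $ P    b b $    expand P ::= U U
  4  $ U U  b b $    expand U ::= b
  5  $ U b  b b $    match b
Stack after step 5: $ U (top = U).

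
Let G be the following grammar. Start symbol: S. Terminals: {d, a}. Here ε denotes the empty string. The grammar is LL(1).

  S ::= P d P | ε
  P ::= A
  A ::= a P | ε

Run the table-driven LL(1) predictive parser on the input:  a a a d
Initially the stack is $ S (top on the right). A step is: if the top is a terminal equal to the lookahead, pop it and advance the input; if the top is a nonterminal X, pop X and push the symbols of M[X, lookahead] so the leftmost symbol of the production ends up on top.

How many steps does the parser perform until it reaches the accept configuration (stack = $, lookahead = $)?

15

step 1: stack=$ S  input=a a a d $  — expand S ::= P d P
step 2: stack=$ P d P  input=a a a d $  — expand P ::= A
step 3: stack=$ P d A  input=a a a d $  — expand A ::= a P
step 4: stack=$ P d P a  input=a a a d $  — match a
step 5: stack=$ P d P  input=a a d $  — expand P ::= A
step 6: stack=$ P d A  input=a a d $  — expand A ::= a P
step 7: stack=$ P d P a  input=a a d $  — match a
step 8: stack=$ P d P  input=a d $  — expand P ::= A
step 9: stack=$ P d A  input=a d $  — expand A ::= a P
step 10: stack=$ P d P a  input=a d $  — match a
step 11: stack=$ P d P  input=d $  — expand P ::= A
step 12: stack=$ P d A  input=d $  — expand A ::= ε
step 13: stack=$ P d  input=d $  — match d
step 14: stack=$ P  input=$  — expand P ::= A
step 15: stack=$ A  input=$  — expand A ::= ε
Accept reached after 15 steps.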